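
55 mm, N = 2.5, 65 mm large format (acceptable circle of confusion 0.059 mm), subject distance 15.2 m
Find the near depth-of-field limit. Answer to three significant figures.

Hyperfocal distance H = f²/(N·c) + f = 55²/(2.5 × 0.059) + 55 = 3025/0.1475 + 55 ≈ 20563.5 mm ≈ 20.56 m.
Near limit Dn = s·(H − f)/(H + s − 2f) = 15200 × (20563.5 − 55) / (20563.5 + 15200 − 2 × 55) = 15200 × 20508.5 / 35653.5 ≈ 8743.3 mm ≈ 8.74 m.

8.74 m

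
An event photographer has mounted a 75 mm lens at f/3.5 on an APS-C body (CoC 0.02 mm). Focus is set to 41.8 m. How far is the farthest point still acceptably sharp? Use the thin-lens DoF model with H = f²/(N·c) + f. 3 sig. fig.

86.9 m

Hyperfocal distance H = f²/(N·c) + f = 75²/(3.5 × 0.02) + 75 = 5625/0.07 + 75 ≈ 80432.1 mm ≈ 80.43 m.
Far limit Df = s·(H − f)/(H − s) = 41800 × (80432.1 − 75) / (80432.1 − 41800) = 41800 × 80357.1 / 38632.1 ≈ 86946 mm ≈ 86.9 m.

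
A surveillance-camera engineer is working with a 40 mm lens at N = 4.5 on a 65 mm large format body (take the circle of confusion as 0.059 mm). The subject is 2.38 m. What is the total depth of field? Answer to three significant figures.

Hyperfocal distance H = f²/(N·c) + f = 40²/(4.5 × 0.059) + 40 = 1600/0.2655 + 40 ≈ 6066.4 mm ≈ 6.066 m.
Near limit Dn = s·(H − f)/(H + s − 2f) = 2380 × (6066.4 − 40) / (6066.4 + 2380 − 2 × 40) = 2380 × 6026.4 / 8366.4 ≈ 1714.3 mm.
Far limit Df = s·(H − f)/(H − s) = 2380 × (6066.4 − 40) / (6066.4 − 2380) = 2380 × 6026.4 / 3686.4 ≈ 3890.8 mm.
Depth of field = Df − Dn = 3890.8 − 1714.3 ≈ 2176.5 mm ≈ 2.18 m.

2.18 m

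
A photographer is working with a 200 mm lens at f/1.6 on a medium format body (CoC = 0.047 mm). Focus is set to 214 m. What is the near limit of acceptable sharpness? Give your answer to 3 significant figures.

Hyperfocal distance H = f²/(N·c) + f = 200²/(1.6 × 0.047) + 200 = 40000/0.0752 + 200 ≈ 532114.9 mm ≈ 532.1 m.
Near limit Dn = s·(H − f)/(H + s − 2f) = 214000 × (532114.9 − 200) / (532114.9 + 214000 − 2 × 200) = 214000 × 531914.9 / 745714.9 ≈ 152645 mm ≈ 153 m.

153 m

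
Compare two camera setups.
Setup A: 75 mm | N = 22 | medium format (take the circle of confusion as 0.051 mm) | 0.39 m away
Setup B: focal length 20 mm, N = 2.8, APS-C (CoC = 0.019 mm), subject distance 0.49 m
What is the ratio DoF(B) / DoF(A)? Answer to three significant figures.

Setup A: H = 75²/(22×0.051) + 75 ≈ 5088.4 mm; DoF = Df − Dn = 416.147 − 366.944 ≈ 49.203 mm.
Setup B: H = 20²/(2.8×0.019) + 20 ≈ 7538.8 mm; DoF = Df − Dn = 522.672 − 461.172 ≈ 61.500 mm.
Ratio = 61.500 / 49.203 ≈ 1.25.

1.25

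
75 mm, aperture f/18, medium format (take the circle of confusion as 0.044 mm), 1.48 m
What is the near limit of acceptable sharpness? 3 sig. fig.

Hyperfocal distance H = f²/(N·c) + f = 75²/(18 × 0.044) + 75 = 5625/0.792 + 75 ≈ 7177.3 mm ≈ 7.177 m.
Near limit Dn = s·(H − f)/(H + s − 2f) = 1480 × (7177.3 − 75) / (7177.3 + 1480 − 2 × 75) = 1480 × 7102.3 / 8507.3 ≈ 1235.6 mm ≈ 1.24 m.

1.24 m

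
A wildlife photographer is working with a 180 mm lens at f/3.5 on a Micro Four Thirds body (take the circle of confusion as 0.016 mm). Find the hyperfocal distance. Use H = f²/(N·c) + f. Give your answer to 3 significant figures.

Hyperfocal distance H = f²/(N·c) + f = 180²/(3.5 × 0.016) + 180 = 32400/0.056 + 180 ≈ 578751.4 mm ≈ 579 m.

579 m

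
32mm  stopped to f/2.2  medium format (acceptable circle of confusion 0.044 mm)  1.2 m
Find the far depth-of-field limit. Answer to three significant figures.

Hyperfocal distance H = f²/(N·c) + f = 32²/(2.2 × 0.044) + 32 = 1024/0.0968 + 32 ≈ 10610.5 mm ≈ 10.61 m.
Far limit Df = s·(H − f)/(H − s) = 1200 × (10610.5 − 32) / (10610.5 − 1200) = 1200 × 10578.5 / 9410.5 ≈ 1348.9 mm ≈ 1.35 m.

1.35 m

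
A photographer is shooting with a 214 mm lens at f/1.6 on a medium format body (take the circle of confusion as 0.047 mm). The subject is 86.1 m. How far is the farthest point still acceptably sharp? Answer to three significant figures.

Hyperfocal distance H = f²/(N·c) + f = 214²/(1.6 × 0.047) + 214 = 45796/0.0752 + 214 ≈ 609203.4 mm ≈ 609.2 m.
Far limit Df = s·(H − f)/(H − s) = 86100 × (609203.4 − 214) / (609203.4 − 86100) = 86100 × 608989.4 / 523103.4 ≈ 100236 mm ≈ 100 m.

100 m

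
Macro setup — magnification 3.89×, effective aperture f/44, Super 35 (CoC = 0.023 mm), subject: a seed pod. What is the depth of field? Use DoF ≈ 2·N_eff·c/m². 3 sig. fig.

0.134 mm

At magnification m, DoF ≈ 2·N_eff·c/m² = 2 × 44 × 0.023 / 3.89² = 2.024 / 15.13 ≈ 0.134 mm.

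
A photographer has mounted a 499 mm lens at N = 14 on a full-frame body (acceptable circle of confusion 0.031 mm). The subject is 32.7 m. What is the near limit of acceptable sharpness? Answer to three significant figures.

Hyperfocal distance H = f²/(N·c) + f = 499²/(14 × 0.031) + 499 = 249001/0.434 + 499 ≈ 574234.0 mm ≈ 574.2 m.
Near limit Dn = s·(H − f)/(H + s − 2f) = 32700 × (574234.0 − 499) / (574234.0 + 32700 − 2 × 499) = 32700 × 573735.0 / 605936.0 ≈ 30962 mm ≈ 31.0 m.

31.0 m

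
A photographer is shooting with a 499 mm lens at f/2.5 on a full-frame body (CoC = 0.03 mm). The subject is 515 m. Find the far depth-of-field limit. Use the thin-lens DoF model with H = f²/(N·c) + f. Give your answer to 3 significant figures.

Hyperfocal distance H = f²/(N·c) + f = 499²/(2.5 × 0.03) + 499 = 249001/0.075 + 499 ≈ 3320512.3 mm ≈ 3321 m.
Far limit Df = s·(H − f)/(H − s) = 515000 × (3320512.3 − 499) / (3320512.3 − 515000) = 515000 × 3320013.3 / 2805512.3 ≈ 609445 mm ≈ 609 m.

609 m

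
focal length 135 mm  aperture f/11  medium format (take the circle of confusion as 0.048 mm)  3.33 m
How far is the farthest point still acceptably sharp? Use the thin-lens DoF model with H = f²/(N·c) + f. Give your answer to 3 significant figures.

Hyperfocal distance H = f²/(N·c) + f = 135²/(11 × 0.048) + 135 = 18225/0.528 + 135 ≈ 34652.0 mm ≈ 34.65 m.
Far limit Df = s·(H − f)/(H − s) = 3330 × (34652.0 − 135) / (34652.0 − 3330) = 3330 × 34517.0 / 31322.0 ≈ 3669.7 mm ≈ 3.67 m.

3.67 m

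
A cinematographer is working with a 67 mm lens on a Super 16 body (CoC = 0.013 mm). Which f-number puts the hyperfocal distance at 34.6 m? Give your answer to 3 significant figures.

Rearrange H = f²/(N·c) + f for N: N = f² / ((H − f)·c).
N = 67² / ((34600 − 67) × 0.013) = 4489 / 448.9 ≈ 10.

f/10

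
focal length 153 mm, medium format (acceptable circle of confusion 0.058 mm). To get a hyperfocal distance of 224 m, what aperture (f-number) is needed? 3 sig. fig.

Rearrange H = f²/(N·c) + f for N: N = f² / ((H − f)·c).
N = 153² / ((224000 − 153) × 0.058) = 23409 / 12983 ≈ 1.80.

f/1.80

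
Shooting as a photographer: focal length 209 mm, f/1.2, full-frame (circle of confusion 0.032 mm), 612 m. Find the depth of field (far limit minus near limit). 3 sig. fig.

926 m

Hyperfocal distance H = f²/(N·c) + f = 209²/(1.2 × 0.032) + 209 = 43681/0.0384 + 209 ≈ 1137735.0 mm ≈ 1138 m.
Near limit Dn = s·(H − f)/(H + s − 2f) = 612000 × (1137735.0 − 209) / (1137735.0 + 612000 − 2 × 209) = 612000 × 1137526.0 / 1749317.0 ≈ 397964 mm.
Far limit Df = s·(H − f)/(H − s) = 612000 × (1137735.0 − 209) / (1137735.0 − 612000) = 612000 × 1137526.0 / 525735.0 ≈ 1324176 mm.
Depth of field = Df − Dn = 1324176 − 397964 ≈ 926212 mm ≈ 926 m.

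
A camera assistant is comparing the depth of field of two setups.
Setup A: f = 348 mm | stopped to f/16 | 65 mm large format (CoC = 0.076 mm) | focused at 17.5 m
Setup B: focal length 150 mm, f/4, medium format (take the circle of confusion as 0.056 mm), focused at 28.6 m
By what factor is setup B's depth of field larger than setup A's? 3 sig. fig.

2.84

Setup A: H = 348²/(16×0.076) + 348 ≈ 99940.1 mm; DoF = Df − Dn = 21140.9 − 14928.9 ≈ 6212.0 mm.
Setup B: H = 150²/(4×0.056) + 150 ≈ 100596.4 mm; DoF = Df − Dn = 39902 − 22287 ≈ 17615 mm.
Ratio = 17615 / 6212.0 ≈ 2.84.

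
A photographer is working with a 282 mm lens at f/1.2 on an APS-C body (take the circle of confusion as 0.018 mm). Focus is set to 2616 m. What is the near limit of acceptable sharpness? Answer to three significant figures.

Hyperfocal distance H = f²/(N·c) + f = 282²/(1.2 × 0.018) + 282 = 79524/0.0216 + 282 ≈ 3681948.7 mm ≈ 3682 m.
Near limit Dn = s·(H − f)/(H + s − 2f) = 2616000 × (3681948.7 − 282) / (3681948.7 + 2616000 − 2 × 282) = 2616000 × 3681666.7 / 6297384.7 ≈ 1529403 mm ≈ 1530 m.

1530 m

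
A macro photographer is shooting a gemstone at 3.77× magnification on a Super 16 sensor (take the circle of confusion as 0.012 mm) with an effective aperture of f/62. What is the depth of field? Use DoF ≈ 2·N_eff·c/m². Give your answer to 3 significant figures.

0.105 mm

At magnification m, DoF ≈ 2·N_eff·c/m² = 2 × 62 × 0.012 / 3.77² = 1.488 / 14.21 ≈ 0.105 mm.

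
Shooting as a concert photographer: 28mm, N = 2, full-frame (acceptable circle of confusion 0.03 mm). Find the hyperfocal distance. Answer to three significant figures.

Hyperfocal distance H = f²/(N·c) + f = 28²/(2 × 0.03) + 28 = 784/0.06 + 28 ≈ 13094.7 mm ≈ 13.1 m.

13.1 m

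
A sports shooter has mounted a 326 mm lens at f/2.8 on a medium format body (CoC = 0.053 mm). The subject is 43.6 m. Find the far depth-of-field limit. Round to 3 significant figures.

46.4 m

Hyperfocal distance H = f²/(N·c) + f = 326²/(2.8 × 0.053) + 326 = 106276/0.1484 + 326 ≈ 716471.6 mm ≈ 716.5 m.
Far limit Df = s·(H − f)/(H − s) = 43600 × (716471.6 − 326) / (716471.6 − 43600) = 43600 × 716145.6 / 672871.6 ≈ 46404 mm ≈ 46.4 m.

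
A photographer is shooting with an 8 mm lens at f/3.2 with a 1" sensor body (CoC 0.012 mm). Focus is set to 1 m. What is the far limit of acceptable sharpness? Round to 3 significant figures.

2.47 m

Hyperfocal distance H = f²/(N·c) + f = 8²/(3.2 × 0.012) + 8 = 64/0.0384 + 8 ≈ 1674.7 mm ≈ 1.675 m.
Far limit Df = s·(H − f)/(H − s) = 1000 × (1674.7 − 8) / (1674.7 − 1000) = 1000 × 1666.7 / 674.7 ≈ 2470.4 mm ≈ 2.47 m.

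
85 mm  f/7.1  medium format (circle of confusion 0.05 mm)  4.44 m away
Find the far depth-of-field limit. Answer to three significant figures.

5.65 m

Hyperfocal distance H = f²/(N·c) + f = 85²/(7.1 × 0.05) + 85 = 7225/0.355 + 85 ≈ 20437.1 mm ≈ 20.44 m.
Far limit Df = s·(H − f)/(H − s) = 4440 × (20437.1 − 85) / (20437.1 − 4440) = 4440 × 20352.1 / 15997.1 ≈ 5648.7 mm ≈ 5.65 m.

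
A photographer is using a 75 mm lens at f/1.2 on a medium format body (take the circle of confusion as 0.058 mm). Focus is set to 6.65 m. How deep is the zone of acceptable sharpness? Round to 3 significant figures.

1.09 m

Hyperfocal distance H = f²/(N·c) + f = 75²/(1.2 × 0.058) + 75 = 5625/0.0696 + 75 ≈ 80894.0 mm ≈ 80.89 m.
Near limit Dn = s·(H − f)/(H + s − 2f) = 6650 × (80894.0 − 75) / (80894.0 + 6650 − 2 × 75) = 6650 × 80819.0 / 87394.0 ≈ 6149.7 mm.
Far limit Df = s·(H − f)/(H − s) = 6650 × (80894.0 − 75) / (80894.0 − 6650) = 6650 × 80819.0 / 74244.0 ≈ 7238.9 mm.
Depth of field = Df − Dn = 7238.9 − 6149.7 ≈ 1089.2 mm ≈ 1.09 m.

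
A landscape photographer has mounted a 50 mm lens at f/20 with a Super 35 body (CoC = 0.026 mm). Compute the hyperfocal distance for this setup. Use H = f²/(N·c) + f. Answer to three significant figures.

Hyperfocal distance H = f²/(N·c) + f = 50²/(20 × 0.026) + 50 = 2500/0.52 + 50 ≈ 4857.7 mm ≈ 4.86 m.

4.86 m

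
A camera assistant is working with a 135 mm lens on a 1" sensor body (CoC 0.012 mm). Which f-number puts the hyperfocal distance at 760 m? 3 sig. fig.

Rearrange H = f²/(N·c) + f for N: N = f² / ((H − f)·c).
N = 135² / ((760000 − 135) × 0.012) = 18225 / 9118 ≈ 2.00.

f/2.00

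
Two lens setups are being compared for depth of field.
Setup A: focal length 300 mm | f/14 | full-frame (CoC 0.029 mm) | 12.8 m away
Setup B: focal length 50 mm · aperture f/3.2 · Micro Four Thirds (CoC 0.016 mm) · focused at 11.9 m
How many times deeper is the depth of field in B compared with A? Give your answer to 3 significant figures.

4.24

Setup A: H = 300²/(14×0.029) + 300 ≈ 221974.9 mm; DoF = Df − Dn = 13564.9 − 12116.7 ≈ 1448.2 mm.
Setup B: H = 50²/(3.2×0.016) + 50 ≈ 48878.1 mm; DoF = Df − Dn = 15713.5 − 9576.0 ≈ 6137.5 mm.
Ratio = 6137.5 / 1448.2 ≈ 4.24.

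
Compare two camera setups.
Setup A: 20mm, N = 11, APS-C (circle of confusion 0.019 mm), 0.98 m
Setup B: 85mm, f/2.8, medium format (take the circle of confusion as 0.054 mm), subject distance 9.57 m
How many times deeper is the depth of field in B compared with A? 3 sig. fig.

Setup A: H = 20²/(11×0.019) + 20 ≈ 1933.9 mm; DoF = Df − Dn = 1966.3 − 652.6 ≈ 1313.7 mm.
Setup B: H = 85²/(2.8×0.054) + 85 ≈ 47869.4 mm; DoF = Df − Dn = 11940.0 − 7985.0 ≈ 3955.0 mm.
Ratio = 3955.0 / 1313.7 ≈ 3.01.

3.01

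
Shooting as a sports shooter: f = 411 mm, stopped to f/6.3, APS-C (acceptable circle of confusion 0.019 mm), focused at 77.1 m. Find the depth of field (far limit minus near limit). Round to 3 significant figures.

8.40 m

Hyperfocal distance H = f²/(N·c) + f = 411²/(6.3 × 0.019) + 411 = 168921/0.1197 + 411 ≈ 1411614.0 mm ≈ 1412 m.
Near limit Dn = s·(H − f)/(H + s − 2f) = 77100 × (1411614.0 − 411) / (1411614.0 + 77100 − 2 × 411) = 77100 × 1411203.0 / 1487892.0 ≈ 73126.1 mm.
Far limit Df = s·(H − f)/(H − s) = 77100 × (1411614.0 − 411) / (1411614.0 − 77100) = 77100 × 1411203.0 / 1334514.0 ≈ 81530.6 mm.
Depth of field = Df − Dn = 81530.6 − 73126.1 ≈ 8404.5 mm ≈ 8.40 m.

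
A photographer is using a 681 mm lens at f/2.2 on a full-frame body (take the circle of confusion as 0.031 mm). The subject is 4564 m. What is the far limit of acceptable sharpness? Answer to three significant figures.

Hyperfocal distance H = f²/(N·c) + f = 681²/(2.2 × 0.031) + 681 = 463761/0.0682 + 681 ≈ 6800695.7 mm ≈ 6801 m.
Far limit Df = s·(H − f)/(H − s) = 4564000 × (6800695.7 − 681) / (6800695.7 − 4564000) = 4564000 × 6800014.7 / 2236695.7 ≈ 13875498 mm ≈ 13900 m.

13900 m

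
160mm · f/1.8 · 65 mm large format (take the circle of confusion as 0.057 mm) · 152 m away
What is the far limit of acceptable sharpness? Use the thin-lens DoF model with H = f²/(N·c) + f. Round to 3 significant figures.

Hyperfocal distance H = f²/(N·c) + f = 160²/(1.8 × 0.057) + 160 = 25600/0.1026 + 160 ≈ 249672.7 mm ≈ 249.7 m.
Far limit Df = s·(H − f)/(H − s) = 152000 × (249672.7 − 160) / (249672.7 − 152000) = 152000 × 249512.7 / 97672.7 ≈ 388296 mm ≈ 388 m.

388 m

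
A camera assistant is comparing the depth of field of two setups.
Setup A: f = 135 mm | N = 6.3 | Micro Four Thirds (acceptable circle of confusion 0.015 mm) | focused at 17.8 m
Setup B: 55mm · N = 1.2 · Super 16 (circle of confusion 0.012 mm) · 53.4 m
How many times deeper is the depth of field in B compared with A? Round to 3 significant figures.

Setup A: H = 135²/(6.3×0.015) + 135 ≈ 192992.1 mm; DoF = Df − Dn = 19594.8 − 16306.4 ≈ 3288.4 mm.
Setup B: H = 55²/(1.2×0.012) + 55 ≈ 210124.4 mm; DoF = Df − Dn = 71576 − 42586 ≈ 28990 mm.
Ratio = 28990 / 3288.4 ≈ 8.82.

8.82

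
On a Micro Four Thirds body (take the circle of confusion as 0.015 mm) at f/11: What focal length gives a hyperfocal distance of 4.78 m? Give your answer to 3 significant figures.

28.0 mm

From H = f²/(N·c) + f, with f ≪ H: f ≈ √(H·N·c) = √(4780 × 11 × 0.015) = √788.70 ≈ 28.08 mm.
Exact: f² + N·c·f − N·c·H = 0 ⇒ f = (−N·c + √((N·c)² + 4·N·c·H))/2 = (−0.165 + √3154.8)/2 ≈ 28.001 mm ≈ 28.0 mm.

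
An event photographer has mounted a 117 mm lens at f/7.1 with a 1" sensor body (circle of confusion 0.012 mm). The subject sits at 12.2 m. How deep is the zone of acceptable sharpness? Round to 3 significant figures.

Hyperfocal distance H = f²/(N·c) + f = 117²/(7.1 × 0.012) + 117 = 13689/0.0852 + 117 ≈ 160786.0 mm ≈ 160.8 m.
Near limit Dn = s·(H − f)/(H + s − 2f) = 12200 × (160786.0 − 117) / (160786.0 + 12200 − 2 × 117) = 12200 × 160669.0 / 172752.0 ≈ 11346.7 mm.
Far limit Df = s·(H − f)/(H − s) = 12200 × (160786.0 − 117) / (160786.0 − 12200) = 12200 × 160669.0 / 148586.0 ≈ 13192.1 mm.
Depth of field = Df − Dn = 13192.1 − 11346.7 ≈ 1845.4 mm ≈ 1.85 m.

1.85 m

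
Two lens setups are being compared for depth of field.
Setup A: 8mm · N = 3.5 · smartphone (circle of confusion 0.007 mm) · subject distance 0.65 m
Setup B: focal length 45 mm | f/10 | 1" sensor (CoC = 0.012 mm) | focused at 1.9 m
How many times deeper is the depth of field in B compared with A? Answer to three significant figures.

Setup A: H = 8²/(3.5×0.007) + 8 ≈ 2620.2 mm; DoF = Df − Dn = 861.80 − 521.77 ≈ 340.03 mm.
Setup B: H = 45²/(10×0.012) + 45 ≈ 16920.0 mm; DoF = Df − Dn = 2134.65 − 1711.83 ≈ 422.82 mm.
Ratio = 422.82 / 340.03 ≈ 1.24.

1.24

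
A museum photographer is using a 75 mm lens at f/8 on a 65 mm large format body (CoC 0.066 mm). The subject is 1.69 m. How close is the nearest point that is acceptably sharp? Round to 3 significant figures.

Hyperfocal distance H = f²/(N·c) + f = 75²/(8 × 0.066) + 75 = 5625/0.528 + 75 ≈ 10728.4 mm ≈ 10.73 m.
Near limit Dn = s·(H − f)/(H + s − 2f) = 1690 × (10728.4 − 75) / (10728.4 + 1690 − 2 × 75) = 1690 × 10653.4 / 12268.4 ≈ 1467.5 mm ≈ 1.47 m.

1.47 m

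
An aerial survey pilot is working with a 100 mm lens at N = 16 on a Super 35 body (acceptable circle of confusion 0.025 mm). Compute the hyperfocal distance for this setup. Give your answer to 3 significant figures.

Hyperfocal distance H = f²/(N·c) + f = 100²/(16 × 0.025) + 100 = 10000/0.4 + 100 ≈ 25100.0 mm ≈ 25.1 m.

25.1 m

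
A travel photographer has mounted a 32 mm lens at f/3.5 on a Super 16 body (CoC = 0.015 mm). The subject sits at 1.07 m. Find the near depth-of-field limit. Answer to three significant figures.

1.02 m

Hyperfocal distance H = f²/(N·c) + f = 32²/(3.5 × 0.015) + 32 = 1024/0.0525 + 32 ≈ 19536.8 mm ≈ 19.54 m.
Near limit Dn = s·(H − f)/(H + s − 2f) = 1070 × (19536.8 − 32) / (19536.8 + 1070 − 2 × 32) = 1070 × 19504.8 / 20542.8 ≈ 1015.9 mm ≈ 1.02 m.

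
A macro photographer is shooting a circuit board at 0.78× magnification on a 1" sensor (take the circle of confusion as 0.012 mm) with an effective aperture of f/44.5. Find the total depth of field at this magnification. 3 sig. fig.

At magnification m, DoF ≈ 2·N_eff·c/m² = 2 × 44.5 × 0.012 / 0.78² = 1.068 / 0.6084 ≈ 1.76 mm.

1.76 mm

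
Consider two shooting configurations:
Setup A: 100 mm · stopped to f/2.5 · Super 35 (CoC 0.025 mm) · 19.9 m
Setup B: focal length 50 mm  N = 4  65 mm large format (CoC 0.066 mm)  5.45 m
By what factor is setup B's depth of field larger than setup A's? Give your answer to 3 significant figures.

Setup A: H = 100²/(2.5×0.025) + 100 ≈ 160100.0 mm; DoF = Df − Dn = 22710.4 − 17708.6 ≈ 5001.8 mm.
Setup B: H = 50²/(4×0.066) + 50 ≈ 9519.7 mm; DoF = Df − Dn = 12681.5 − 3470.8 ≈ 9210.7 mm.
Ratio = 9210.7 / 5001.8 ≈ 1.84.

1.84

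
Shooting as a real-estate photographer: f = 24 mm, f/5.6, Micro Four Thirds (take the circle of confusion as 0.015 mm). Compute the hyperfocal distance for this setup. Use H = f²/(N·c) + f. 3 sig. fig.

6.88 m

Hyperfocal distance H = f²/(N·c) + f = 24²/(5.6 × 0.015) + 24 = 576/0.084 + 24 ≈ 6881.1 mm ≈ 6.88 m.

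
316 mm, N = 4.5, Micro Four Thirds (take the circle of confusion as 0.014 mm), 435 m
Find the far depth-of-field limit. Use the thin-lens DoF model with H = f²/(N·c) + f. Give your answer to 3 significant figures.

Hyperfocal distance H = f²/(N·c) + f = 316²/(4.5 × 0.014) + 316 = 99856/0.063 + 316 ≈ 1585331.9 mm ≈ 1585 m.
Far limit Df = s·(H − f)/(H − s) = 435000 × (1585331.9 − 316) / (1585331.9 − 435000) = 435000 × 1585015.9 / 1150331.9 ≈ 599377 mm ≈ 599 m.

599 m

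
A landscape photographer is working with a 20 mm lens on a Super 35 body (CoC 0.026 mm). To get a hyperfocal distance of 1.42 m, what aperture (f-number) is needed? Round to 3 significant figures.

Rearrange H = f²/(N·c) + f for N: N = f² / ((H − f)·c).
N = 20² / ((1420 − 20) × 0.026) = 400 / 36.40 ≈ 11.

f/11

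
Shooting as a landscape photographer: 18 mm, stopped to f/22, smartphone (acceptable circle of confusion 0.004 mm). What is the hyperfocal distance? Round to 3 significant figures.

Hyperfocal distance H = f²/(N·c) + f = 18²/(22 × 0.004) + 18 = 324/0.088 + 18 ≈ 3699.8 mm ≈ 3.70 m.

3.70 m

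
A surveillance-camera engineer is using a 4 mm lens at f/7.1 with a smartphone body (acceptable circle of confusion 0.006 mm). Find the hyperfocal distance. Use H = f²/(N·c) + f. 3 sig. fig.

Hyperfocal distance H = f²/(N·c) + f = 4²/(7.1 × 0.006) + 4 = 16/0.0426 + 4 ≈ 379.6 mm ≈ 0.380 m.

380 mm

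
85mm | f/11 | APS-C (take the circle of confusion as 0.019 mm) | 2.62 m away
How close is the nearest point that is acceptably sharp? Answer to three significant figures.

Hyperfocal distance H = f²/(N·c) + f = 85²/(11 × 0.019) + 85 = 7225/0.209 + 85 ≈ 34654.4 mm ≈ 34.65 m.
Near limit Dn = s·(H − f)/(H + s − 2f) = 2620 × (34654.4 − 85) / (34654.4 + 2620 − 2 × 85) = 2620 × 34569.4 / 37104.4 ≈ 2441.0 mm ≈ 2.44 m.

2.44 m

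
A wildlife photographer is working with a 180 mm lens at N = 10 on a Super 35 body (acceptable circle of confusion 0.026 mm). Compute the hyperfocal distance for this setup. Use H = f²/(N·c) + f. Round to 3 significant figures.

125 m

Hyperfocal distance H = f²/(N·c) + f = 180²/(10 × 0.026) + 180 = 32400/0.26 + 180 ≈ 124795.4 mm ≈ 125 m.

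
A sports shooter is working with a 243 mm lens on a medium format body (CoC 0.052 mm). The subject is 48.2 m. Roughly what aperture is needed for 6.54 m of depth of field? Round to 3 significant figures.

f/1.60

Write h = H − f = f²/(N·c). The thin-lens limits are Dn = s·h/(h + (s−f)) and Df = s·h/(h − (s−f)), so DoF = Df − Dn = 2·s·(s−f)·h / (h² − (s−f)²).
That is a quadratic in h: DoF·h² − 2·s·(s−f)·h − DoF·(s−f)² = 0 ⇒ h = (s−f)·(s + √(s² + DoF²)) / DoF = 47957 × (48200 + √(48200² + 6540²)) / 6540 = 47957 × (48200 + 48641.7) / 6540 ≈ 710128 mm.
Then N = f²/(c·h) = 243² / (0.052 × 710128) = 59049 / 36927 ≈ 1.60.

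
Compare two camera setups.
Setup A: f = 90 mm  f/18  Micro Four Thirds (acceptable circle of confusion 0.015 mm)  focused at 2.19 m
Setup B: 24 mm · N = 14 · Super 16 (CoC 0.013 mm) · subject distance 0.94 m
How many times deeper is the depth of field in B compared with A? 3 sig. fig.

Setup A: H = 90²/(18×0.015) + 90 ≈ 30090.0 mm; DoF = Df − Dn = 2354.84 − 2046.73 ≈ 308.11 mm.
Setup B: H = 24²/(14×0.013) + 24 ≈ 3188.8 mm; DoF = Df − Dn = 1322.88 − 729.00 ≈ 593.88 mm.
Ratio = 593.88 / 308.11 ≈ 1.93.

1.93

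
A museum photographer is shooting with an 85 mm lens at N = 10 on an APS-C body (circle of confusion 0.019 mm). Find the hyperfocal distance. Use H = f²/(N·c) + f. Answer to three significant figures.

Hyperfocal distance H = f²/(N·c) + f = 85²/(10 × 0.019) + 85 = 7225/0.19 + 85 ≈ 38111.3 mm ≈ 38.1 m.

38.1 m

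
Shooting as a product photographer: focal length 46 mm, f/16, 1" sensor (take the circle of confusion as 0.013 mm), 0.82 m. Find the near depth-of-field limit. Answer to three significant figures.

Hyperfocal distance H = f²/(N·c) + f = 46²/(16 × 0.013) + 46 = 2116/0.208 + 46 ≈ 10219.1 mm ≈ 10.22 m.
Near limit Dn = s·(H − f)/(H + s − 2f) = 820 × (10219.1 − 46) / (10219.1 + 820 − 2 × 46) = 820 × 10173.1 / 10947.1 ≈ 762.02 mm ≈ 0.762 m.

0.762 m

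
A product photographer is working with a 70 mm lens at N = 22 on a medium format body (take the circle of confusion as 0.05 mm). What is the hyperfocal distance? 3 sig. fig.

4.52 m

Hyperfocal distance H = f²/(N·c) + f = 70²/(22 × 0.05) + 70 = 4900/1.1 + 70 ≈ 4524.5 mm ≈ 4.52 m.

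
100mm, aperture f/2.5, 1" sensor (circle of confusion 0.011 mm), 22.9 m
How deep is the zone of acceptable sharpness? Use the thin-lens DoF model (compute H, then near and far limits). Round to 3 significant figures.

2.88 m

Hyperfocal distance H = f²/(N·c) + f = 100²/(2.5 × 0.011) + 100 = 10000/0.0275 + 100 ≈ 363736.4 mm ≈ 363.7 m.
Near limit Dn = s·(H − f)/(H + s − 2f) = 22900 × (363736.4 − 100) / (363736.4 + 22900 − 2 × 100) = 22900 × 363636.4 / 386436.4 ≈ 21548.9 mm.
Far limit Df = s·(H − f)/(H − s) = 22900 × (363736.4 − 100) / (363736.4 − 22900) = 22900 × 363636.4 / 340836.4 ≈ 24431.9 mm.
Depth of field = Df − Dn = 24431.9 − 21548.9 ≈ 2883.0 mm ≈ 2.88 m.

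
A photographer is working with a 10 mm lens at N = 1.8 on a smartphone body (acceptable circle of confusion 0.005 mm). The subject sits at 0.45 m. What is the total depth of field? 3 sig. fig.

35.7 mm

Hyperfocal distance H = f²/(N·c) + f = 10²/(1.8 × 0.005) + 10 = 100/0.009 + 10 ≈ 11121.1 mm ≈ 11.12 m.
Near limit Dn = s·(H − f)/(H + s − 2f) = 450 × (11121.1 − 10) / (11121.1 + 450 − 2 × 10) = 450 × 11111.1 / 11551.1 ≈ 432.859 mm.
Far limit Df = s·(H − f)/(H − s) = 450 × (11121.1 − 10) / (11121.1 − 450) = 450 × 11111.1 / 10671.1 ≈ 468.555 mm.
Depth of field = Df − Dn = 468.555 − 432.859 ≈ 35.696 mm.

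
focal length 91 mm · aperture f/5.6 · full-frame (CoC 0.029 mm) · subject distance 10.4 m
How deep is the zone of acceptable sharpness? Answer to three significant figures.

Hyperfocal distance H = f²/(N·c) + f = 91²/(5.6 × 0.029) + 91 = 8281/0.1624 + 91 ≈ 51082.4 mm ≈ 51.08 m.
Near limit Dn = s·(H − f)/(H + s − 2f) = 10400 × (51082.4 − 91) / (51082.4 + 10400 − 2 × 91) = 10400 × 50991.4 / 61300.4 ≈ 8651.0 mm.
Far limit Df = s·(H − f)/(H − s) = 10400 × (51082.4 − 91) / (51082.4 − 10400) = 10400 × 50991.4 / 40682.4 ≈ 13035.4 mm.
Depth of field = Df − Dn = 13035.4 − 8651.0 ≈ 4384.4 mm ≈ 4.38 m.

4.38 m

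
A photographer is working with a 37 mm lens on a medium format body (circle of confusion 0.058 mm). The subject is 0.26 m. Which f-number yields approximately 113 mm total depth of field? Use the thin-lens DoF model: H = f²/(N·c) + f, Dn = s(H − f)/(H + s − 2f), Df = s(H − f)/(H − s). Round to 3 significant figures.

Write h = H − f = f²/(N·c). The thin-lens limits are Dn = s·h/(h + (s−f)) and Df = s·h/(h − (s−f)), so DoF = Df − Dn = 2·s·(s−f)·h / (h² − (s−f)²).
That is a quadratic in h: DoF·h² − 2·s·(s−f)·h − DoF·(s−f)² = 0 ⇒ h = (s−f)·(s + √(s² + DoF²)) / DoF = 223 × (260 + √(260² + 113²)) / 113 = 223 × (260 + 283.494) / 113 ≈ 1072.6 mm.
Then N = f²/(c·h) = 37² / (0.058 × 1072.6) = 1369 / 62.208 ≈ 22.

f/22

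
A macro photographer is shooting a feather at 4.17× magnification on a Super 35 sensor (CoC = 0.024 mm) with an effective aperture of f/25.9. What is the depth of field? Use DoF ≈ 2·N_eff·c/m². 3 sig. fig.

At magnification m, DoF ≈ 2·N_eff·c/m² = 2 × 25.9 × 0.024 / 4.17² = 1.243 / 17.39 ≈ 0.0715 mm.

0.0715 mm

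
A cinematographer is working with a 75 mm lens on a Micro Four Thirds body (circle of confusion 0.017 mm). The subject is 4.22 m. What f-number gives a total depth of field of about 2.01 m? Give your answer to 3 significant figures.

Write h = H − f = f²/(N·c). The thin-lens limits are Dn = s·h/(h + (s−f)) and Df = s·h/(h − (s−f)), so DoF = Df − Dn = 2·s·(s−f)·h / (h² − (s−f)²).
That is a quadratic in h: DoF·h² − 2·s·(s−f)·h − DoF·(s−f)² = 0 ⇒ h = (s−f)·(s + √(s² + DoF²)) / DoF = 4145 × (4220 + √(4220² + 2010²)) / 2010 = 4145 × (4220 + 4674.24) / 2010 ≈ 18342 mm.
Then N = f²/(c·h) = 75² / (0.017 × 18342) = 5625 / 311.81 ≈ 18.

f/18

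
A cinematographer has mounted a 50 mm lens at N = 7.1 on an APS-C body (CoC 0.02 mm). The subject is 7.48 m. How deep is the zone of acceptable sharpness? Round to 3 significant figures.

Hyperfocal distance H = f²/(N·c) + f = 50²/(7.1 × 0.02) + 50 = 2500/0.142 + 50 ≈ 17655.6 mm ≈ 17.66 m.
Near limit Dn = s·(H − f)/(H + s − 2f) = 7480 × (17655.6 − 50) / (17655.6 + 7480 − 2 × 50) = 7480 × 17605.6 / 25035.6 ≈ 5260.1 mm.
Far limit Df = s·(H − f)/(H − s) = 7480 × (17655.6 − 50) / (17655.6 − 7480) = 7480 × 17605.6 / 10175.6 ≈ 12941.7 mm.
Depth of field = Df − Dn = 12941.7 − 5260.1 ≈ 7681.6 mm ≈ 7.68 m.

7.68 m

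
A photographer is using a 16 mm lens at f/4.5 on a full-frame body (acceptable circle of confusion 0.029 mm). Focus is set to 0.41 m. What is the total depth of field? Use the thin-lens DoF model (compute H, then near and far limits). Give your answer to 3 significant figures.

172 mm

Hyperfocal distance H = f²/(N·c) + f = 16²/(4.5 × 0.029) + 16 = 256/0.1305 + 16 ≈ 1977.7 mm ≈ 1.978 m.
Near limit Dn = s·(H − f)/(H + s − 2f) = 410 × (1977.7 − 16) / (1977.7 + 410 − 2 × 16) = 410 × 1961.7 / 2355.7 ≈ 341.43 mm.
Far limit Df = s·(H − f)/(H − s) = 410 × (1977.7 − 16) / (1977.7 − 410) = 410 × 1961.7 / 1567.7 ≈ 513.04 mm.
Depth of field = Df − Dn = 513.04 − 341.43 ≈ 171.61 mm.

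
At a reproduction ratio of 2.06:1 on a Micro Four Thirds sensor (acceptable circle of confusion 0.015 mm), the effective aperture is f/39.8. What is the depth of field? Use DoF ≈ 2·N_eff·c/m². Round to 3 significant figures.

At magnification m, DoF ≈ 2·N_eff·c/m² = 2 × 39.8 × 0.015 / 2.06² = 1.194 / 4.244 ≈ 0.281 mm.

0.281 mm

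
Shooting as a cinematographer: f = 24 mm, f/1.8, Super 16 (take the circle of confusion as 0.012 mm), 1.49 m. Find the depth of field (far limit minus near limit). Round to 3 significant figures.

Hyperfocal distance H = f²/(N·c) + f = 24²/(1.8 × 0.012) + 24 = 576/0.0216 + 24 ≈ 26690.7 mm ≈ 26.69 m.
Near limit Dn = s·(H − f)/(H + s − 2f) = 1490 × (26690.7 − 24) / (26690.7 + 1490 − 2 × 24) = 1490 × 26666.7 / 28132.7 ≈ 1412.36 mm.
Far limit Df = s·(H − f)/(H − s) = 1490 × (26690.7 − 24) / (26690.7 − 1490) = 1490 × 26666.7 / 25200.7 ≈ 1576.68 mm.
Depth of field = Df − Dn = 1576.68 − 1412.36 ≈ 164.32 mm.

164 mm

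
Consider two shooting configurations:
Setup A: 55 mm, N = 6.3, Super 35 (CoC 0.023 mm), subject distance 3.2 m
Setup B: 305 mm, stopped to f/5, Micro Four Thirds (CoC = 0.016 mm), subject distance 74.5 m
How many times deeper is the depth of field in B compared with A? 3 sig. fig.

9.68

Setup A: H = 55²/(6.3×0.023) + 55 ≈ 20931.5 mm; DoF = Df − Dn = 3767.58 − 2781.04 ≈ 986.54 mm.
Setup B: H = 305²/(5×0.016) + 305 ≈ 1163117.5 mm; DoF = Df − Dn = 79577.6 − 70031.5 ≈ 9546.1 mm.
Ratio = 9546.1 / 986.54 ≈ 9.68.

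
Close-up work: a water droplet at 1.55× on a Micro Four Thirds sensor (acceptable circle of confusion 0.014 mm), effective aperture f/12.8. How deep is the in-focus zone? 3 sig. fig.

At magnification m, DoF ≈ 2·N_eff·c/m² = 2 × 12.8 × 0.014 / 1.55² = 0.3584 / 2.403 ≈ 0.149 mm.

0.149 mm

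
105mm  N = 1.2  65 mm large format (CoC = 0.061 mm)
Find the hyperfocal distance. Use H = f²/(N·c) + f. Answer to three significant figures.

Hyperfocal distance H = f²/(N·c) + f = 105²/(1.2 × 0.061) + 105 = 11025/0.0732 + 105 ≈ 150719.8 mm ≈ 151 m.

151 m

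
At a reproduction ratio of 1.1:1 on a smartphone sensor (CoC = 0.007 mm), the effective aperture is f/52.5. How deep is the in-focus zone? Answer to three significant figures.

At magnification m, DoF ≈ 2·N_eff·c/m² = 2 × 52.5 × 0.007 / 1.1² = 0.735 / 1.21 ≈ 0.607 mm.

0.607 mm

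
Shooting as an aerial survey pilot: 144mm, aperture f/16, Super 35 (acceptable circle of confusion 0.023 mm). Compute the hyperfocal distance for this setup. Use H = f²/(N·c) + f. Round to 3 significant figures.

56.5 m

Hyperfocal distance H = f²/(N·c) + f = 144²/(16 × 0.023) + 144 = 20736/0.368 + 144 ≈ 56491.8 mm ≈ 56.5 m.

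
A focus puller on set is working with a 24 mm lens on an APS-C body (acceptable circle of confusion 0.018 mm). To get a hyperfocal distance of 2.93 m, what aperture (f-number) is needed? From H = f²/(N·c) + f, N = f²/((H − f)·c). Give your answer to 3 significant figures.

Rearrange H = f²/(N·c) + f for N: N = f² / ((H − f)·c).
N = 24² / ((2930 − 24) × 0.018) = 576 / 52.31 ≈ 11.

f/11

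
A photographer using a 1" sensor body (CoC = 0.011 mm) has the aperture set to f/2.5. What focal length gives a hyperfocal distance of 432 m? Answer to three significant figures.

109 mm

From H = f²/(N·c) + f, with f ≪ H: f ≈ √(H·N·c) = √(432000 × 2.5 × 0.011) = √11880 ≈ 109.0 mm.
The +f correction barely moves this — solving exactly, f² + N·c·f − N·c·H = 0 ⇒ f = (−N·c + √((N·c)² + 4·N·c·H))/2 = (−0.0275 + √47520)/2 ≈ 108.98 mm, so f ≈ 109 mm.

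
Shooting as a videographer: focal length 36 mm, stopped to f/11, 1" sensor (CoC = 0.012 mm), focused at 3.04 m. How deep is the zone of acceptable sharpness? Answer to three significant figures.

2.05 m

Hyperfocal distance H = f²/(N·c) + f = 36²/(11 × 0.012) + 36 = 1296/0.132 + 36 ≈ 9854.2 mm ≈ 9.854 m.
Near limit Dn = s·(H − f)/(H + s − 2f) = 3040 × (9854.2 − 36) / (9854.2 + 3040 − 2 × 36) = 3040 × 9818.2 / 12822.2 ≈ 2327.8 mm.
Far limit Df = s·(H − f)/(H − s) = 3040 × (9854.2 − 36) / (9854.2 − 3040) = 3040 × 9818.2 / 6814.2 ≈ 4380.2 mm.
Depth of field = Df − Dn = 4380.2 − 2327.8 ≈ 2052.4 mm ≈ 2.05 m.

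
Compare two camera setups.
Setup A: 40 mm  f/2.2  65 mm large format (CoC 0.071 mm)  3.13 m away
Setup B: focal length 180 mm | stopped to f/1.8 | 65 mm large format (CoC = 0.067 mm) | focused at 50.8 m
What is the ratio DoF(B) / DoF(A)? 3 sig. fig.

9.55

Setup A: H = 40²/(2.2×0.071) + 40 ≈ 10283.3 mm; DoF = Df − Dn = 4482.1 − 2404.6 ≈ 2077.5 mm.
Setup B: H = 180²/(1.8×0.067) + 180 ≈ 268836.7 mm; DoF = Df − Dn = 62594 − 42746 ≈ 19848 mm.
Ratio = 19848 / 2077.5 ≈ 9.55.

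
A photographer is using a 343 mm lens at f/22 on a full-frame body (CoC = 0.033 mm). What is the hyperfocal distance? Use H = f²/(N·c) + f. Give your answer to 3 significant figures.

162 m

Hyperfocal distance H = f²/(N·c) + f = 343²/(22 × 0.033) + 343 = 117649/0.726 + 343 ≈ 162394.0 mm ≈ 162 m.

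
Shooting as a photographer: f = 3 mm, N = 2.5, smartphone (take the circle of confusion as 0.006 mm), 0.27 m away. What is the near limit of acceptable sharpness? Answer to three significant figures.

Hyperfocal distance H = f²/(N·c) + f = 3²/(2.5 × 0.006) + 3 = 9/0.015 + 3 ≈ 603.0 mm ≈ 0.603 m.
Near limit Dn = s·(H − f)/(H + s − 2f) = 270 × (603.0 − 3) / (603.0 + 270 − 2 × 3) = 270 × 600.0 / 867.0 ≈ 186.85 mm.

187 mm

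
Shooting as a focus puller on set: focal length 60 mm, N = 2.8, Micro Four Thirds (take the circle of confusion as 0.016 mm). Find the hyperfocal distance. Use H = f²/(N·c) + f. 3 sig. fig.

80.4 m

Hyperfocal distance H = f²/(N·c) + f = 60²/(2.8 × 0.016) + 60 = 3600/0.0448 + 60 ≈ 80417.1 mm ≈ 80.4 m.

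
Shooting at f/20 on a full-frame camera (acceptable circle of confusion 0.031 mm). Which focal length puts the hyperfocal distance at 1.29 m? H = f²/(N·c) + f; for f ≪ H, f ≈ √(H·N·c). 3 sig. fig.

From H = f²/(N·c) + f, with f ≪ H: f ≈ √(H·N·c) = √(1290 × 20 × 0.031) = √799.80 ≈ 28.28 mm.
Exact: f² + N·c·f − N·c·H = 0 ⇒ f = (−N·c + √((N·c)² + 4·N·c·H))/2 = (−0.62 + √3199.6)/2 ≈ 27.972 mm ≈ 28.0 mm.

28.0 mm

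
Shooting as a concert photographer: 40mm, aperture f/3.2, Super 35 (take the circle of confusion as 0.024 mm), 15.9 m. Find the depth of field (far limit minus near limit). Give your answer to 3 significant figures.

57.6 m

Hyperfocal distance H = f²/(N·c) + f = 40²/(3.2 × 0.024) + 40 = 1600/0.0768 + 40 ≈ 20873.3 mm ≈ 20.87 m.
Near limit Dn = s·(H − f)/(H + s − 2f) = 15900 × (20873.3 − 40) / (20873.3 + 15900 − 2 × 40) = 15900 × 20833.3 / 36693.3 ≈ 9028 mm.
Far limit Df = s·(H − f)/(H − s) = 15900 × (20873.3 − 40) / (20873.3 − 15900) = 15900 × 20833.3 / 4973.3 ≈ 66605 mm.
Depth of field = Df − Dn = 66605 − 9028 ≈ 57577 mm ≈ 57.6 m.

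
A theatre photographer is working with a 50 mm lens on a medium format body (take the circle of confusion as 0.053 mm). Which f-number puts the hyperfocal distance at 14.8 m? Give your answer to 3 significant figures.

f/3.20

Rearrange H = f²/(N·c) + f for N: N = f² / ((H − f)·c).
N = 50² / ((14800 − 50) × 0.053) = 2500 / 781.8 ≈ 3.20.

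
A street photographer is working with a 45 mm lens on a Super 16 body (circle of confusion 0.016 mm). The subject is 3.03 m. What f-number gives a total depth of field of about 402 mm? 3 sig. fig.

Write h = H − f = f²/(N·c). The thin-lens limits are Dn = s·h/(h + (s−f)) and Df = s·h/(h − (s−f)), so DoF = Df − Dn = 2·s·(s−f)·h / (h² − (s−f)²).
That is a quadratic in h: DoF·h² − 2·s·(s−f)·h − DoF·(s−f)² = 0 ⇒ h = (s−f)·(s + √(s² + DoF²)) / DoF = 2985 × (3030 + √(3030² + 402²)) / 402 = 2985 × (3030 + 3056.55) / 402 ≈ 45195 mm.
Then N = f²/(c·h) = 45² / (0.016 × 45195) = 2025 / 723.12 ≈ 2.80.

f/2.80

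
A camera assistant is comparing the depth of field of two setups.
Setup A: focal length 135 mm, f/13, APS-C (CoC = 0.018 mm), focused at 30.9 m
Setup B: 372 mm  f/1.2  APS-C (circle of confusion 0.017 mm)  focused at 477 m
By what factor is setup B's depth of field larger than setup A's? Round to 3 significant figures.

2.33

Setup A: H = 135²/(13×0.018) + 135 ≈ 78019.6 mm; DoF = Df − Dn = 51075 − 22150 ≈ 28925 mm.
Setup B: H = 372²/(1.2×0.017) + 372 ≈ 6783901.4 mm; DoF = Df − Dn = 513048 − 445685 ≈ 67363 mm.
Ratio = 67363 / 28925 ≈ 2.33.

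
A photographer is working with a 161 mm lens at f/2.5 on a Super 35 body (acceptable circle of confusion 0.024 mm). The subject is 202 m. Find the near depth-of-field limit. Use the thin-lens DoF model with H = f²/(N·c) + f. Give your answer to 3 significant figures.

138 m

Hyperfocal distance H = f²/(N·c) + f = 161²/(2.5 × 0.024) + 161 = 25921/0.06 + 161 ≈ 432177.7 mm ≈ 432.2 m.
Near limit Dn = s·(H − f)/(H + s − 2f) = 202000 × (432177.7 − 161) / (432177.7 + 202000 − 2 × 161) = 202000 × 432016.7 / 633855.7 ≈ 137677 mm ≈ 138 m.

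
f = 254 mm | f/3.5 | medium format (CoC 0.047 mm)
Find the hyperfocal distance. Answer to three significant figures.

392 m

Hyperfocal distance H = f²/(N·c) + f = 254²/(3.5 × 0.047) + 254 = 64516/0.1645 + 254 ≈ 392448.5 mm ≈ 392 m.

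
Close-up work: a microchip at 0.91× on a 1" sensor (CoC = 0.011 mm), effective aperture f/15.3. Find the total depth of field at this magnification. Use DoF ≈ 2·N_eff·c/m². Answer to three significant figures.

At magnification m, DoF ≈ 2·N_eff·c/m² = 2 × 15.3 × 0.011 / 0.91² = 0.3366 / 0.8281 ≈ 0.406 mm.

0.406 mm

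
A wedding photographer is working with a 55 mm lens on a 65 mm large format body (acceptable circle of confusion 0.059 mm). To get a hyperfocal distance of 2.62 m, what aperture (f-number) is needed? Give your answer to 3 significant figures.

f/20

Rearrange H = f²/(N·c) + f for N: N = f² / ((H − f)·c).
N = 55² / ((2620 − 55) × 0.059) = 3025 / 151.3 ≈ 20.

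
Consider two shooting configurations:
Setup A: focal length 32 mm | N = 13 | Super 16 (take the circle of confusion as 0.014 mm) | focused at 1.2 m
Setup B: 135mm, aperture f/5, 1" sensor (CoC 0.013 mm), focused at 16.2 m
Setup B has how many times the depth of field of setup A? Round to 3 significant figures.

3.58

Setup A: H = 32²/(13×0.014) + 32 ≈ 5658.4 mm; DoF = Df − Dn = 1514.37 − 993.71 ≈ 520.66 mm.
Setup B: H = 135²/(5×0.013) + 135 ≈ 280519.6 mm; DoF = Df − Dn = 17184.6 − 15322.1 ≈ 1862.5 mm.
Ratio = 1862.5 / 520.66 ≈ 3.58.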